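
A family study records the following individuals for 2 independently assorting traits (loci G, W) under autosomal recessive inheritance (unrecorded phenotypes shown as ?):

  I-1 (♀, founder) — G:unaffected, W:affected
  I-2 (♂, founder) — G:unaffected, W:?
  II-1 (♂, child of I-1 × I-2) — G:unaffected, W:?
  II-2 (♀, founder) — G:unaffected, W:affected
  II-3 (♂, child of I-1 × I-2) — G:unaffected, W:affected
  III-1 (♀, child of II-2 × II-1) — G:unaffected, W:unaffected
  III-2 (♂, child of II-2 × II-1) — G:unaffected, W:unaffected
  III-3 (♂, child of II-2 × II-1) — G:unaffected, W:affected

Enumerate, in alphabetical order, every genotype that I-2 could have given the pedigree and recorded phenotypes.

I-2 ∈ {GG Ww, Gg Ww}

G/I-1 un ·: GG|Gg
G/I-2 un ·: GG|Gg
G/II-1 un I-1×I-2: GG|Gg
G/II-2 un ·: GG|Gg
G/II-3 un I-1×I-2: GG|Gg
G/III-1 un II-2×II-1: GG|Gg
G/III-2 un II-2×II-1: GG|Gg
G/III-3 un II-2×II-1: GG|Gg
⇒ G over [I-1,I-2,II-1,II-2,II-3,III-1,III-2,III-3]: 159 consistent
W/I-1 aff ·: ww
W/I-2 ? ·: Ww
W/II-1 ? I-1×I-2: Ww
W/II-2 aff ·: ww
W/II-3 aff I-1×I-2: ww
W/III-1 un II-2×II-1: Ww
W/III-2 un II-2×II-1: Ww
W/III-3 aff II-2×II-1: ww
⇒ W over [I-1,I-2,II-1,II-2,II-3,III-1,III-2,III-3]: 1 consistent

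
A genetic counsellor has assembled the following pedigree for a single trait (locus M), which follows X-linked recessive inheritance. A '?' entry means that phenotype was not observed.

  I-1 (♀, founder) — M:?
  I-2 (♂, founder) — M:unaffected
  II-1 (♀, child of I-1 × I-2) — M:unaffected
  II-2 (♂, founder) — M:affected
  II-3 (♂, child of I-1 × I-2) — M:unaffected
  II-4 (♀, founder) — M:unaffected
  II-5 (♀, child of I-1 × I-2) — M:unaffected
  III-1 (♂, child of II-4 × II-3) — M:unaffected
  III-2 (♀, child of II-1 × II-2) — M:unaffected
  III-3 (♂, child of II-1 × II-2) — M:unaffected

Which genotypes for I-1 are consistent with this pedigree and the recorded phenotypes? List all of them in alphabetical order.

I-1 ∈ {X^MX^M, X^MX^m}

M/I-1 ? ·: X^MX^M|X^MX^m
M/I-2 un ·: X^MY
M/II-1 un I-1×I-2: X^MX^M|X^MX^m
M/II-2 aff ·: X^mY
M/II-3 un I-1×I-2: X^MY
M/II-4 un ·: X^MX^M|X^MX^m
M/II-5 un I-1×I-2: X^MX^M|X^MX^m
M/III-1 un II-4×II-3: X^MY
M/III-2 un II-1×II-2: X^MX^m
M/III-3 un II-1×II-2: X^MY
⇒ M over [I-1,I-2,II-1,II-2,II-3,II-4,II-5,III-1,III-2,III-3]: 10 consistent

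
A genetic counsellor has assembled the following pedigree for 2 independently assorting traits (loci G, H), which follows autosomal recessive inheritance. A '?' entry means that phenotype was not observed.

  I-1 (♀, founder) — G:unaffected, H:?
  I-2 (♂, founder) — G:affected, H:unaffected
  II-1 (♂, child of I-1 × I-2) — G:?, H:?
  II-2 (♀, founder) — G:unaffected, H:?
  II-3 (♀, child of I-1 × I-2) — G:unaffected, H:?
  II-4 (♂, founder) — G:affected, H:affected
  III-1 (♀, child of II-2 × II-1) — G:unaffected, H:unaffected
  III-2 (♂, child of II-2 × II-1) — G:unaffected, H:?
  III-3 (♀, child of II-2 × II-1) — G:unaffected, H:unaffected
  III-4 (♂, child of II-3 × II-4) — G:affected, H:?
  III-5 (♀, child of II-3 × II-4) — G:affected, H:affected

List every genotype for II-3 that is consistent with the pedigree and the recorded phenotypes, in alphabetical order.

II-3 ∈ {Gg Hh, Gg hh}

G/I-1 un ·: GG|Gg
G/I-2 aff ·: gg
G/II-1 ? I-1×I-2: Gg|gg
G/II-2 un ·: GG|Gg
G/II-3 un I-1×I-2: Gg
G/II-4 aff ·: gg
G/III-1 un II-2×II-1: GG|Gg
G/III-2 un II-2×II-1: GG|Gg
G/III-3 un II-2×II-1: GG|Gg
G/III-4 aff II-3×II-4: gg
G/III-5 aff II-3×II-4: gg
⇒ G over [I-1,I-2,II-1,II-2,II-3,II-4,III-1,III-2,III-3,III-4,III-5]: 34 consistent
H/I-1 ? ·: HH|Hh|hh
H/I-2 un ·: HH|Hh
H/II-1 ? I-1×I-2: HH|Hh|hh
H/II-2 ? ·: HH|Hh|hh
H/II-3 ? I-1×I-2: Hh|hh
H/II-4 aff ·: hh
H/III-1 un II-2×II-1: HH|Hh
H/III-2 ? II-2×II-1: HH|Hh|hh
H/III-3 un II-2×II-1: HH|Hh
H/III-4 ? II-3×II-4: Hh|hh
H/III-5 aff II-3×II-4: hh
⇒ H over [I-1,I-2,II-1,II-2,II-3,II-4,III-1,III-2,III-3,III-4,III-5]: 352 consistent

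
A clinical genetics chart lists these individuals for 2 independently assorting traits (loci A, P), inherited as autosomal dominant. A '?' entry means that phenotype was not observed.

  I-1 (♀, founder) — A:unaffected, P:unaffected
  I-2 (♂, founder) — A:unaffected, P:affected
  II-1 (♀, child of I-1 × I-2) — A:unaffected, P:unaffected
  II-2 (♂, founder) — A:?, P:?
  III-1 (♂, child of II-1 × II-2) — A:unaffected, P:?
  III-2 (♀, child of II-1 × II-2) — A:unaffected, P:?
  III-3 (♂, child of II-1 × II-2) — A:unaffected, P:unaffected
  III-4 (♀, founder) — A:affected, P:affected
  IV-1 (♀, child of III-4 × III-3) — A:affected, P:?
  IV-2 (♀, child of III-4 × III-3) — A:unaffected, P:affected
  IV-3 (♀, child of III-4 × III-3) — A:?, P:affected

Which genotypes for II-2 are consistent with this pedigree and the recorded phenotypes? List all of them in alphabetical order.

A/I-1 un ·: aa
A/I-2 un ·: aa
A/II-1 un I-1×I-2: aa
A/II-2 ? ·: aa|Aa
A/III-1 un II-1×II-2: aa
A/III-2 un II-1×II-2: aa
A/III-3 un II-1×II-2: aa
A/III-4 aff ·: Aa
A/IV-1 aff III-4×III-3: Aa
A/IV-2 un III-4×III-3: aa
A/IV-3 ? III-4×III-3: aa|Aa
⇒ A over [I-1,I-2,II-1,II-2,III-1,III-2,III-3,III-4,IV-1,IV-2,IV-3]: 4 consistent
P/I-1 un ·: pp
P/I-2 aff ·: Pp
P/II-1 un I-1×I-2: pp
P/II-2 ? ·: pp|Pp
P/III-1 ? II-1×II-2: pp|Pp
P/III-2 ? II-1×II-2: pp|Pp
P/III-3 un II-1×II-2: pp
P/III-4 aff ·: Pp|PP
P/IV-1 ? III-4×III-3: pp|Pp
P/IV-2 aff III-4×III-3: Pp
P/IV-3 aff III-4×III-3: Pp
⇒ P over [I-1,I-2,II-1,II-2,III-1,III-2,III-3,III-4,IV-1,IV-2,IV-3]: 15 consistent

II-2 ∈ {Aa Pp, Aa pp, aa Pp, aa pp}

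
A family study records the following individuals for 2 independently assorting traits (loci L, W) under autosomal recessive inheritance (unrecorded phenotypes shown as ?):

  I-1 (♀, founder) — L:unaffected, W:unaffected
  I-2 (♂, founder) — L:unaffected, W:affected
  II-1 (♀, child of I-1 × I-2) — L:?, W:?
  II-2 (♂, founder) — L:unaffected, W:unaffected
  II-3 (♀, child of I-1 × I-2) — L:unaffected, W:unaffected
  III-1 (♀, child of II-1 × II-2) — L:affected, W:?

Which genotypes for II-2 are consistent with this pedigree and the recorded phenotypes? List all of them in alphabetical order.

II-2 ∈ {Ll WW, Ll Ww}

L/I-1 un ·: LL|Ll
L/I-2 un ·: LL|Ll
L/II-1 ? I-1×I-2: Ll|ll
L/II-2 un ·: Ll
L/II-3 un I-1×I-2: LL|Ll
L/III-1 aff II-1×II-2: ll
⇒ L over [I-1,I-2,II-1,II-2,II-3,III-1]: 8 consistent
W/I-1 un ·: WW|Ww
W/I-2 aff ·: ww
W/II-1 ? I-1×I-2: Ww|ww
W/II-2 un ·: WW|Ww
W/II-3 un I-1×I-2: Ww
W/III-1 ? II-1×II-2: WW|Ww|ww
⇒ W over [I-1,I-2,II-1,II-2,II-3,III-1]: 13 consistent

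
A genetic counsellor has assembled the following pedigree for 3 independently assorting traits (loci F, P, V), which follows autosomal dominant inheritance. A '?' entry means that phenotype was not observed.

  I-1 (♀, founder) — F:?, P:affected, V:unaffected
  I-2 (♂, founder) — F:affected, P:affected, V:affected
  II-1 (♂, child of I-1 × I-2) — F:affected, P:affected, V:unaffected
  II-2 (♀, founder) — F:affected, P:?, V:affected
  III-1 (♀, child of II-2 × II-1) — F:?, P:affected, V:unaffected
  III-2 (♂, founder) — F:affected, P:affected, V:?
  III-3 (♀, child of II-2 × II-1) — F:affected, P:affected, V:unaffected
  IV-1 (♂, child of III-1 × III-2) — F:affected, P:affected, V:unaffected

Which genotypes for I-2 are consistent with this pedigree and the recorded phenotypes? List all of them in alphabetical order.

I-2 ∈ {FF PP Vv, FF Pp Vv, Ff PP Vv, Ff Pp Vv}

F/I-1 ? ·: ff|Ff|FF
F/I-2 aff ·: Ff|FF
F/II-1 aff I-1×I-2: Ff|FF
F/II-2 aff ·: Ff|FF
F/III-1 ? II-2×II-1: ff|Ff|FF
F/III-2 aff ·: Ff|FF
F/III-3 aff II-2×II-1: Ff|FF
F/IV-1 aff III-1×III-2: Ff|FF
⇒ F over [I-1,I-2,II-1,II-2,III-1,III-2,III-3,IV-1]: 228 consistent
P/I-1 aff ·: Pp|PP
P/I-2 aff ·: Pp|PP
P/II-1 aff I-1×I-2: Pp|PP
P/II-2 ? ·: pp|Pp|PP
P/III-1 aff II-2×II-1: Pp|PP
P/III-2 aff ·: Pp|PP
P/III-3 aff II-2×II-1: Pp|PP
P/IV-1 aff III-1×III-2: Pp|PP
⇒ P over [I-1,I-2,II-1,II-2,III-1,III-2,III-3,IV-1]: 180 consistent
V/I-1 un ·: vv
V/I-2 aff ·: Vv
V/II-1 un I-1×I-2: vv
V/II-2 aff ·: Vv
V/III-1 un II-2×II-1: vv
V/III-2 ? ·: vv|Vv
V/III-3 un II-2×II-1: vv
V/IV-1 un III-1×III-2: vv
⇒ V over [I-1,I-2,II-1,II-2,III-1,III-2,III-3,IV-1]: 2 consistent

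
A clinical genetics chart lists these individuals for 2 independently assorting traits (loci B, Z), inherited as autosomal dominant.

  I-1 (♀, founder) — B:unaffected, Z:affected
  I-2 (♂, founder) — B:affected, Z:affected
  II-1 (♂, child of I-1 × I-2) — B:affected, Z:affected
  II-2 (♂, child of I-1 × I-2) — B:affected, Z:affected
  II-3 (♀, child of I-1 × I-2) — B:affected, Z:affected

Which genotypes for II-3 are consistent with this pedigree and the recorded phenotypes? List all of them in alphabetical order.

B/I-1 un ·: bb
B/I-2 aff ·: Bb|BB
B/II-1 aff I-1×I-2: Bb
B/II-2 aff I-1×I-2: Bb
B/II-3 aff I-1×I-2: Bb
⇒ B over [I-1,I-2,II-1,II-2,II-3]: 2 consistent
Z/I-1 aff ·: Zz|ZZ
Z/I-2 aff ·: Zz|ZZ
Z/II-1 aff I-1×I-2: Zz|ZZ
Z/II-2 aff I-1×I-2: Zz|ZZ
Z/II-3 aff I-1×I-2: Zz|ZZ
⇒ Z over [I-1,I-2,II-1,II-2,II-3]: 25 consistent

II-3 ∈ {Bb ZZ, Bb Zz}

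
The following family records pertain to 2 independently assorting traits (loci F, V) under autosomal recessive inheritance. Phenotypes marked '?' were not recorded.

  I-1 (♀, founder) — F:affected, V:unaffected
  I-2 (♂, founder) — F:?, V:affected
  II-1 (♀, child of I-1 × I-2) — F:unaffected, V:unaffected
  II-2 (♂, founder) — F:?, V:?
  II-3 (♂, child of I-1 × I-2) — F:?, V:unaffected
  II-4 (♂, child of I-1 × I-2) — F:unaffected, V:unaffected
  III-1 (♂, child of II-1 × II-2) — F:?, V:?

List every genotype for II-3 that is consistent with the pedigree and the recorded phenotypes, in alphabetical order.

F/I-1 aff ·: ff
F/I-2 ? ·: FF|Ff
F/II-1 un I-1×I-2: Ff
F/II-2 ? ·: FF|Ff|ff
F/II-3 ? I-1×I-2: Ff|ff
F/II-4 un I-1×I-2: Ff
F/III-1 ? II-1×II-2: FF|Ff|ff
⇒ F over [I-1,I-2,II-1,II-2,II-3,II-4,III-1]: 21 consistent
V/I-1 un ·: VV|Vv
V/I-2 aff ·: vv
V/II-1 un I-1×I-2: Vv
V/II-2 ? ·: VV|Vv|vv
V/II-3 un I-1×I-2: Vv
V/II-4 un I-1×I-2: Vv
V/III-1 ? II-1×II-2: VV|Vv|vv
⇒ V over [I-1,I-2,II-1,II-2,II-3,II-4,III-1]: 14 consistent

II-3 ∈ {Ff Vv, ff Vv}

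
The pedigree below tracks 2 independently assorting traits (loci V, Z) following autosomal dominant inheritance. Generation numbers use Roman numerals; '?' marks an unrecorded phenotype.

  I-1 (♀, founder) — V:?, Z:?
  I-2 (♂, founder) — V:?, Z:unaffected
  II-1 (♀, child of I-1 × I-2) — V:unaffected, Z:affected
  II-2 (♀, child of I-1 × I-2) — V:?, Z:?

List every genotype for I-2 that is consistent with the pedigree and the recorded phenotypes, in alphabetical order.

I-2 ∈ {Vv zz, vv zz}

V/I-1 ? ·: vv|Vv
V/I-2 ? ·: vv|Vv
V/II-1 un I-1×I-2: vv
V/II-2 ? I-1×I-2: vv|Vv|VV
⇒ V over [I-1,I-2,II-1,II-2]: 8 consistent
Z/I-1 ? ·: Zz|ZZ
Z/I-2 un ·: zz
Z/II-1 aff I-1×I-2: Zz
Z/II-2 ? I-1×I-2: zz|Zz
⇒ Z over [I-1,I-2,II-1,II-2]: 3 consistent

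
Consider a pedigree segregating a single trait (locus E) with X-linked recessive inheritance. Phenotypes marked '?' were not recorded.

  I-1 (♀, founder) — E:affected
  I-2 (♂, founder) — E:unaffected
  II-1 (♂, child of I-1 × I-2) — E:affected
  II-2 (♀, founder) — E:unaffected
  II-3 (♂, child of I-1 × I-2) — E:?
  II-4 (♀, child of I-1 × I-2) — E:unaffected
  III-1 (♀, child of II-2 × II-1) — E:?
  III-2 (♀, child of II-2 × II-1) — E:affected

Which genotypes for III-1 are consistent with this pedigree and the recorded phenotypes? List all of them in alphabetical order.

III-1 ∈ {X^EX^e, X^eX^e}

E/I-1 aff ·: X^eX^e
E/I-2 un ·: X^EY
E/II-1 aff I-1×I-2: X^eY
E/II-2 un ·: X^EX^e
E/II-3 ? I-1×I-2: X^eY
E/II-4 un I-1×I-2: X^EX^e
E/III-1 ? II-2×II-1: X^EX^e|X^eX^e
E/III-2 aff II-2×II-1: X^eX^e
⇒ E over [I-1,I-2,II-1,II-2,II-3,II-4,III-1,III-2]: 2 consistent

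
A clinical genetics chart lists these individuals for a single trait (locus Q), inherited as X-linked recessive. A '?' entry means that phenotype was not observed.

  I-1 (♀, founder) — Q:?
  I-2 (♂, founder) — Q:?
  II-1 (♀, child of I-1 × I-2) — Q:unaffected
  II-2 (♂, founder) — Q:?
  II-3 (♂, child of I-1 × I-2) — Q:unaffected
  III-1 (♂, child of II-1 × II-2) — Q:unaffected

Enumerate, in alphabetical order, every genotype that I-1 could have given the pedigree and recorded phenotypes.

Q/I-1 ? ·: X^QX^Q|X^QX^q
Q/I-2 ? ·: X^QY|X^qY
Q/II-1 un I-1×I-2: X^QX^Q|X^QX^q
Q/II-2 ? ·: X^QY|X^qY
Q/II-3 un I-1×I-2: X^QY
Q/III-1 un II-1×II-2: X^QY
⇒ Q over [I-1,I-2,II-1,II-2,II-3,III-1]: 10 consistent

I-1 ∈ {X^QX^Q, X^QX^q}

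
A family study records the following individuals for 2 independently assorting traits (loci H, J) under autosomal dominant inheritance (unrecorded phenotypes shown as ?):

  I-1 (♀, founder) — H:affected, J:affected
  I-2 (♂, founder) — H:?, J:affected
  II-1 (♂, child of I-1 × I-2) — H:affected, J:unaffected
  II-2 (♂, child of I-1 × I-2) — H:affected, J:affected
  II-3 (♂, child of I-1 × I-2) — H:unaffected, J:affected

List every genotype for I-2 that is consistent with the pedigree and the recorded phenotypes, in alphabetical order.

I-2 ∈ {Hh Jj, hh Jj}

H/I-1 aff ·: Hh
H/I-2 ? ·: hh|Hh
H/II-1 aff I-1×I-2: Hh|HH
H/II-2 aff I-1×I-2: Hh|HH
H/II-3 un I-1×I-2: hh
⇒ H over [I-1,I-2,II-1,II-2,II-3]: 5 consistent
J/I-1 aff ·: Jj
J/I-2 aff ·: Jj
J/II-1 un I-1×I-2: jj
J/II-2 aff I-1×I-2: Jj|JJ
J/II-3 aff I-1×I-2: Jj|JJ
⇒ J over [I-1,I-2,II-1,II-2,II-3]: 4 consistent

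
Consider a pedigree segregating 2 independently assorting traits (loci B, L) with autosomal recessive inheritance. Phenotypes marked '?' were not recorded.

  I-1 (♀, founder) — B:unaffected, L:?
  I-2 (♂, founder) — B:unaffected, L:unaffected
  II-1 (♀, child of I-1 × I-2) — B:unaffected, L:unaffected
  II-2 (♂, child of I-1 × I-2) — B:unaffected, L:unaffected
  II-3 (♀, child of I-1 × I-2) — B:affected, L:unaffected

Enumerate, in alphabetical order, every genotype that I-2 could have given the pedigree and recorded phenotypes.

I-2 ∈ {Bb LL, Bb Ll}

B/I-1 un ·: Bb
B/I-2 un ·: Bb
B/II-1 un I-1×I-2: BB|Bb
B/II-2 un I-1×I-2: BB|Bb
B/II-3 aff I-1×I-2: bb
⇒ B over [I-1,I-2,II-1,II-2,II-3]: 4 consistent
L/I-1 ? ·: LL|Ll|ll
L/I-2 un ·: LL|Ll
L/II-1 un I-1×I-2: LL|Ll
L/II-2 un I-1×I-2: LL|Ll
L/II-3 un I-1×I-2: LL|Ll
⇒ L over [I-1,I-2,II-1,II-2,II-3]: 27 consistent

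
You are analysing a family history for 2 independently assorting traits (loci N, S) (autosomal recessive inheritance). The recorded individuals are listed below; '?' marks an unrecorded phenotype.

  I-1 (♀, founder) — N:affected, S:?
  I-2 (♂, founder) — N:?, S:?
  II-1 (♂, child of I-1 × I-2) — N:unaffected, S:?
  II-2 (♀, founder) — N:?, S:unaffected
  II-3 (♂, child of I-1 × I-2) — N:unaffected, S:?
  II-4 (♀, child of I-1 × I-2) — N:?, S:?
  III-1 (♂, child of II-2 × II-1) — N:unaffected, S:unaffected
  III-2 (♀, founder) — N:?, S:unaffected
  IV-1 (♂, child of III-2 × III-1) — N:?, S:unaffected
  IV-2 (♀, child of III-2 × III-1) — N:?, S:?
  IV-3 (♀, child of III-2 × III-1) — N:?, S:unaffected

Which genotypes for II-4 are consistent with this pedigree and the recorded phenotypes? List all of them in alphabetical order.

N/I-1 aff ·: nn
N/I-2 ? ·: NN|Nn
N/II-1 un I-1×I-2: Nn
N/II-2 ? ·: NN|Nn|nn
N/II-3 un I-1×I-2: Nn
N/II-4 ? I-1×I-2: Nn|nn
N/III-1 un II-2×II-1: NN|Nn
N/III-2 ? ·: NN|Nn|nn
N/IV-1 ? III-2×III-1: NN|Nn|nn
N/IV-2 ? III-2×III-1: NN|Nn|nn
N/IV-3 ? III-2×III-1: NN|Nn|nn
⇒ N over [I-1,I-2,II-1,II-2,II-3,II-4,III-1,III-2,IV-1,IV-2,IV-3]: 447 consistent
S/I-1 ? ·: SS|Ss|ss
S/I-2 ? ·: SS|Ss|ss
S/II-1 ? I-1×I-2: SS|Ss|ss
S/II-2 un ·: SS|Ss
S/II-3 ? I-1×I-2: SS|Ss|ss
S/II-4 ? I-1×I-2: SS|Ss|ss
S/III-1 un II-2×II-1: SS|Ss
S/III-2 un ·: SS|Ss
S/IV-1 un III-2×III-1: SS|Ss
S/IV-2 ? III-2×III-1: SS|Ss|ss
S/IV-3 un III-2×III-1: SS|Ss
⇒ S over [I-1,I-2,II-1,II-2,II-3,II-4,III-1,III-2,IV-1,IV-2,IV-3]: 2970 consistent

II-4 ∈ {Nn SS, Nn Ss, Nn ss, nn SS, nn Ss, nn ss}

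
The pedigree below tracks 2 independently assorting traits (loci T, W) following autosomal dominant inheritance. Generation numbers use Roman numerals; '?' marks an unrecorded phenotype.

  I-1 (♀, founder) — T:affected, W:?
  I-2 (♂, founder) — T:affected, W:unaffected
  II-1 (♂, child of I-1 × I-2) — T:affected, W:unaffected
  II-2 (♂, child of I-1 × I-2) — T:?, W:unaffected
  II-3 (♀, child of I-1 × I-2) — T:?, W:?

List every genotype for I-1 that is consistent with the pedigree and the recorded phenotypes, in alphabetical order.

I-1 ∈ {TT Ww, TT ww, Tt Ww, Tt ww}

T/I-1 aff ·: Tt|TT
T/I-2 aff ·: Tt|TT
T/II-1 aff I-1×I-2: Tt|TT
T/II-2 ? I-1×I-2: tt|Tt|TT
T/II-3 ? I-1×I-2: tt|Tt|TT
⇒ T over [I-1,I-2,II-1,II-2,II-3]: 35 consistent
W/I-1 ? ·: ww|Ww
W/I-2 un ·: ww
W/II-1 un I-1×I-2: ww
W/II-2 un I-1×I-2: ww
W/II-3 ? I-1×I-2: ww|Ww
⇒ W over [I-1,I-2,II-1,II-2,II-3]: 3 consistent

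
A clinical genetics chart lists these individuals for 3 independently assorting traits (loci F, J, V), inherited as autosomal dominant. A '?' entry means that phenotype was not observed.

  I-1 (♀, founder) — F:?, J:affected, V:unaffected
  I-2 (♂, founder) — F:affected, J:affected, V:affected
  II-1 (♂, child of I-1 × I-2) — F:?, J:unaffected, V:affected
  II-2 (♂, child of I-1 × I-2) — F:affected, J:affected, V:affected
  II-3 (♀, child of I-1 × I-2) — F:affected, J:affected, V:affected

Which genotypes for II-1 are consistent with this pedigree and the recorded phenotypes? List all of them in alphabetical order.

F/I-1 ? ·: ff|Ff|FF
F/I-2 aff ·: Ff|FF
F/II-1 ? I-1×I-2: ff|Ff|FF
F/II-2 aff I-1×I-2: Ff|FF
F/II-3 aff I-1×I-2: Ff|FF
⇒ F over [I-1,I-2,II-1,II-2,II-3]: 32 consistent
J/I-1 aff ·: Jj
J/I-2 aff ·: Jj
J/II-1 un I-1×I-2: jj
J/II-2 aff I-1×I-2: Jj|JJ
J/II-3 aff I-1×I-2: Jj|JJ
⇒ J over [I-1,I-2,II-1,II-2,II-3]: 4 consistent
V/I-1 un ·: vv
V/I-2 aff ·: Vv|VV
V/II-1 aff I-1×I-2: Vv
V/II-2 aff I-1×I-2: Vv
V/II-3 aff I-1×I-2: Vv
⇒ V over [I-1,I-2,II-1,II-2,II-3]: 2 consistent

II-1 ∈ {FF jj Vv, Ff jj Vv, ff jj Vv}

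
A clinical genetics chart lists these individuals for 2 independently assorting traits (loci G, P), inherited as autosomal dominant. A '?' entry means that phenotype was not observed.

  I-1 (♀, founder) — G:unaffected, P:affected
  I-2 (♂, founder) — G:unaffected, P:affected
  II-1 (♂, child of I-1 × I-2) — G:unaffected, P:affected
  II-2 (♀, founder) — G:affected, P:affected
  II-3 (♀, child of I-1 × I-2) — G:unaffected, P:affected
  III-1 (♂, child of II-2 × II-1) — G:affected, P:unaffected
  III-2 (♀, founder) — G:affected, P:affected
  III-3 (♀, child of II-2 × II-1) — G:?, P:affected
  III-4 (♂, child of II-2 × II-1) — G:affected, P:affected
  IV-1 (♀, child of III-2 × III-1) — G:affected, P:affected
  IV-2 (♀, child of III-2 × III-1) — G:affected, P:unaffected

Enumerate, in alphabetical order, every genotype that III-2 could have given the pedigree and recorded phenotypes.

III-2 ∈ {GG Pp, Gg Pp}

G/I-1 un ·: gg
G/I-2 un ·: gg
G/II-1 un I-1×I-2: gg
G/II-2 aff ·: Gg|GG
G/II-3 un I-1×I-2: gg
G/III-1 aff II-2×II-1: Gg
G/III-2 aff ·: Gg|GG
G/III-3 ? II-2×II-1: gg|Gg
G/III-4 aff II-2×II-1: Gg
G/IV-1 aff III-2×III-1: Gg|GG
G/IV-2 aff III-2×III-1: Gg|GG
⇒ G over [I-1,I-2,II-1,II-2,II-3,III-1,III-2,III-3,III-4,IV-1,IV-2]: 24 consistent
P/I-1 aff ·: Pp|PP
P/I-2 aff ·: Pp|PP
P/II-1 aff I-1×I-2: Pp
P/II-2 aff ·: Pp
P/II-3 aff I-1×I-2: Pp|PP
P/III-1 un II-2×II-1: pp
P/III-2 aff ·: Pp
P/III-3 aff II-2×II-1: Pp|PP
P/III-4 aff II-2×II-1: Pp|PP
P/IV-1 aff III-2×III-1: Pp
P/IV-2 un III-2×III-1: pp
⇒ P over [I-1,I-2,II-1,II-2,II-3,III-1,III-2,III-3,III-4,IV-1,IV-2]: 24 consistent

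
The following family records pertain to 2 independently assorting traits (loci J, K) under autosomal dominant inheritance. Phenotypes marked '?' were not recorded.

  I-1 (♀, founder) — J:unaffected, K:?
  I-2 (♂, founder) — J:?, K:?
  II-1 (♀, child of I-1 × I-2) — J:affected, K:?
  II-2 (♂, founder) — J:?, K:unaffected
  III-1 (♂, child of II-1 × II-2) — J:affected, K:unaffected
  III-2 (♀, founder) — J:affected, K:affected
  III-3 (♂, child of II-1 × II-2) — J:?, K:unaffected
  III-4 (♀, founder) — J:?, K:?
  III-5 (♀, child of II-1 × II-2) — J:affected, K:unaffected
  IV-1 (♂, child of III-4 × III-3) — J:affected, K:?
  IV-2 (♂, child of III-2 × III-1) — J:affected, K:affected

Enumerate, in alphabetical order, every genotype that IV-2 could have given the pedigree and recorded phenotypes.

IV-2 ∈ {JJ Kk, Jj Kk}

J/I-1 un ·: jj
J/I-2 ? ·: Jj|JJ
J/II-1 aff I-1×I-2: Jj
J/II-2 ? ·: jj|Jj|JJ
J/III-1 aff II-1×II-2: Jj|JJ
J/III-2 aff ·: Jj|JJ
J/III-3 ? II-1×II-2: jj|Jj|JJ
J/III-4 ? ·: jj|Jj|JJ
J/III-5 aff II-1×II-2: Jj|JJ
J/IV-1 aff III-4×III-3: Jj|JJ
J/IV-2 aff III-2×III-1: Jj|JJ
⇒ J over [I-1,I-2,II-1,II-2,III-1,III-2,III-3,III-4,III-5,IV-1,IV-2]: 616 consistent
K/I-1 ? ·: kk|Kk|KK
K/I-2 ? ·: kk|Kk|KK
K/II-1 ? I-1×I-2: kk|Kk
K/II-2 un ·: kk
K/III-1 un II-1×II-2: kk
K/III-2 aff ·: Kk|KK
K/III-3 un II-1×II-2: kk
K/III-4 ? ·: kk|Kk|KK
K/III-5 un II-1×II-2: kk
K/IV-1 ? III-4×III-3: kk|Kk
K/IV-2 aff III-2×III-1: Kk
⇒ K over [I-1,I-2,II-1,II-2,III-1,III-2,III-3,III-4,III-5,IV-1,IV-2]: 88 consistent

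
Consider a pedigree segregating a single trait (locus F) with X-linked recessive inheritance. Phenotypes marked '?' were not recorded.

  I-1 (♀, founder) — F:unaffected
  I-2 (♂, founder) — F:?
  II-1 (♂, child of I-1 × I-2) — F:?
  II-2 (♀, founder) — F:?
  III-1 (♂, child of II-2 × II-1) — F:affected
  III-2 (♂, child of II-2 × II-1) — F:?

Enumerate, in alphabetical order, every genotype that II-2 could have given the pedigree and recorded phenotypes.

F/I-1 un ·: X^FX^F|X^FX^f
F/I-2 ? ·: X^FY|X^fY
F/II-1 ? I-1×I-2: X^FY|X^fY
F/II-2 ? ·: X^FX^f|X^fX^f
F/III-1 aff II-2×II-1: X^fY
F/III-2 ? II-2×II-1: X^FY|X^fY
⇒ F over [I-1,I-2,II-1,II-2,III-1,III-2]: 18 consistent

II-2 ∈ {X^FX^f, X^fX^f}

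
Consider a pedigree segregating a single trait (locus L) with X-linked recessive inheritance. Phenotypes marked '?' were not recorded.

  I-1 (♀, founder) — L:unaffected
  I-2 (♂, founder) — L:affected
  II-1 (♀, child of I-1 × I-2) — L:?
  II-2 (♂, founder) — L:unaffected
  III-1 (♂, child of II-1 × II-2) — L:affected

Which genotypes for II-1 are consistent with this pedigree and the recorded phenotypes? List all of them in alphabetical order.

L/I-1 un ·: X^LX^L|X^LX^l
L/I-2 aff ·: X^lY
L/II-1 ? I-1×I-2: X^LX^l|X^lX^l
L/II-2 un ·: X^LY
L/III-1 aff II-1×II-2: X^lY
⇒ L over [I-1,I-2,II-1,II-2,III-1]: 3 consistent

II-1 ∈ {X^LX^l, X^lX^l}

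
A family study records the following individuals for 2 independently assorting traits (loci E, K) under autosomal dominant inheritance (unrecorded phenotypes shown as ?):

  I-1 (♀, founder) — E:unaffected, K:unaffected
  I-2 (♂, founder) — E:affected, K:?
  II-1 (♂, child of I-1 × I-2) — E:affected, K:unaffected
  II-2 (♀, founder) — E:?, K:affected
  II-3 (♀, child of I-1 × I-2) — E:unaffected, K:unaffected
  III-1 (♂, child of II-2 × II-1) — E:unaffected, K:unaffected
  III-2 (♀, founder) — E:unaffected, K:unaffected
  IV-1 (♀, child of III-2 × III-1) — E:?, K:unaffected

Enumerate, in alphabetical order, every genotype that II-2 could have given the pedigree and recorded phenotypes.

II-2 ∈ {Ee Kk, ee Kk}

E/I-1 un ·: ee
E/I-2 aff ·: Ee
E/II-1 aff I-1×I-2: Ee
E/II-2 ? ·: ee|Ee
E/II-3 un I-1×I-2: ee
E/III-1 un II-2×II-1: ee
E/III-2 un ·: ee
E/IV-1 ? III-2×III-1: ee
⇒ E over [I-1,I-2,II-1,II-2,II-3,III-1,III-2,IV-1]: 2 consistent
K/I-1 un ·: kk
K/I-2 ? ·: kk|Kk
K/II-1 un I-1×I-2: kk
K/II-2 aff ·: Kk
K/II-3 un I-1×I-2: kk
K/III-1 un II-2×II-1: kk
K/III-2 un ·: kk
K/IV-1 un III-2×III-1: kk
⇒ K over [I-1,I-2,II-1,II-2,II-3,III-1,III-2,IV-1]: 2 consistent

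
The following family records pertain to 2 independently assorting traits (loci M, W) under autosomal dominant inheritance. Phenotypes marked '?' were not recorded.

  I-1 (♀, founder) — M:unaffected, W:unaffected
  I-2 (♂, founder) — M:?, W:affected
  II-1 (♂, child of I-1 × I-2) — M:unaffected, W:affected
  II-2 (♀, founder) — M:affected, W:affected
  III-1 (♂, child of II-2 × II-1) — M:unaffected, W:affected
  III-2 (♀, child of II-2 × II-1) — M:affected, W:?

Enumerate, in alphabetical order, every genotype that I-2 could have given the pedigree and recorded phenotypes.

I-2 ∈ {Mm WW, Mm Ww, mm WW, mm Ww}

M/I-1 un ·: mm
M/I-2 ? ·: mm|Mm
M/II-1 un I-1×I-2: mm
M/II-2 aff ·: Mm
M/III-1 un II-2×II-1: mm
M/III-2 aff II-2×II-1: Mm
⇒ M over [I-1,I-2,II-1,II-2,III-1,III-2]: 2 consistent
W/I-1 un ·: ww
W/I-2 aff ·: Ww|WW
W/II-1 aff I-1×I-2: Ww
W/II-2 aff ·: Ww|WW
W/III-1 aff II-2×II-1: Ww|WW
W/III-2 ? II-2×II-1: ww|Ww|WW
⇒ W over [I-1,I-2,II-1,II-2,III-1,III-2]: 20 consistent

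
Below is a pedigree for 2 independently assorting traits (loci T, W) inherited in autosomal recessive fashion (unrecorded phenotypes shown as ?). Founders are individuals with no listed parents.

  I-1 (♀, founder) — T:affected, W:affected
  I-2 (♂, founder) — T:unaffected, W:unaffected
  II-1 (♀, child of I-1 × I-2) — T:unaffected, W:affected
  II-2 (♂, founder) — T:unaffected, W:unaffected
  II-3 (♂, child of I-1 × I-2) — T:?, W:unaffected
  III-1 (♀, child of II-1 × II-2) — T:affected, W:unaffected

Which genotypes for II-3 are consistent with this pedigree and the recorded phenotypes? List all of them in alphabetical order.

II-3 ∈ {Tt Ww, tt Ww}

T/I-1 aff ·: tt
T/I-2 un ·: TT|Tt
T/II-1 un I-1×I-2: Tt
T/II-2 un ·: Tt
T/II-3 ? I-1×I-2: Tt|tt
T/III-1 aff II-1×II-2: tt
⇒ T over [I-1,I-2,II-1,II-2,II-3,III-1]: 3 consistent
W/I-1 aff ·: ww
W/I-2 un ·: Ww
W/II-1 aff I-1×I-2: ww
W/II-2 un ·: WW|Ww
W/II-3 un I-1×I-2: Ww
W/III-1 un II-1×II-2: Ww
⇒ W over [I-1,I-2,II-1,II-2,II-3,III-1]: 2 consistent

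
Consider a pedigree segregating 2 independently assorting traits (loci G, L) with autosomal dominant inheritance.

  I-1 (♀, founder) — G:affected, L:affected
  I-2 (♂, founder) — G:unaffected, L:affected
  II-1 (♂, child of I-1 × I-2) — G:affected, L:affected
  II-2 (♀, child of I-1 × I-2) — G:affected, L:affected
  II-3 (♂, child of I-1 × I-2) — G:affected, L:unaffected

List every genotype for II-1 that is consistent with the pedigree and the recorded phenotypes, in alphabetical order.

II-1 ∈ {Gg LL, Gg Ll}

G/I-1 aff ·: Gg|GG
G/I-2 un ·: gg
G/II-1 aff I-1×I-2: Gg
G/II-2 aff I-1×I-2: Gg
G/II-3 aff I-1×I-2: Gg
⇒ G over [I-1,I-2,II-1,II-2,II-3]: 2 consistent
L/I-1 aff ·: Ll
L/I-2 aff ·: Ll
L/II-1 aff I-1×I-2: Ll|LL
L/II-2 aff I-1×I-2: Ll|LL
L/II-3 un I-1×I-2: ll
⇒ L over [I-1,I-2,II-1,II-2,II-3]: 4 consistent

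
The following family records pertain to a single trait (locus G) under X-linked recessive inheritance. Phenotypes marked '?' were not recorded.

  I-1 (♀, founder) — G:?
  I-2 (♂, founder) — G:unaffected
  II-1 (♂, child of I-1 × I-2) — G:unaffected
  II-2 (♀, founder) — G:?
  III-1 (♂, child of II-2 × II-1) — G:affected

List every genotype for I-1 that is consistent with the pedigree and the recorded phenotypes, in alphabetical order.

G/I-1 ? ·: X^GX^G|X^GX^g
G/I-2 un ·: X^GY
G/II-1 un I-1×I-2: X^GY
G/II-2 ? ·: X^GX^g|X^gX^g
G/III-1 aff II-2×II-1: X^gY
⇒ G over [I-1,I-2,II-1,II-2,III-1]: 4 consistent

I-1 ∈ {X^GX^G, X^GX^g}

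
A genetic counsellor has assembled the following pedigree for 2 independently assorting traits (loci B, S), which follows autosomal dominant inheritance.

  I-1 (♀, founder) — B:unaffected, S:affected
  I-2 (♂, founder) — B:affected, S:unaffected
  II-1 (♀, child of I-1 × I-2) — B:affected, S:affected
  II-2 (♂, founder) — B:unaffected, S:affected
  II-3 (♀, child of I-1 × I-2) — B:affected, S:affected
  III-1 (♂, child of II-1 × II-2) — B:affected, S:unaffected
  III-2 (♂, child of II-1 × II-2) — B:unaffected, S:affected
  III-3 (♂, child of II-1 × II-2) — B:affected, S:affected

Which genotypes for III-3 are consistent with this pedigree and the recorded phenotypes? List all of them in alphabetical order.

III-3 ∈ {Bb SS, Bb Ss}

B/I-1 un ·: bb
B/I-2 aff ·: Bb|BB
B/II-1 aff I-1×I-2: Bb
B/II-2 un ·: bb
B/II-3 aff I-1×I-2: Bb
B/III-1 aff II-1×II-2: Bb
B/III-2 un II-1×II-2: bb
B/III-3 aff II-1×II-2: Bb
⇒ B over [I-1,I-2,II-1,II-2,II-3,III-1,III-2,III-3]: 2 consistent
S/I-1 aff ·: Ss|SS
S/I-2 un ·: ss
S/II-1 aff I-1×I-2: Ss
S/II-2 aff ·: Ss
S/II-3 aff I-1×I-2: Ss
S/III-1 un II-1×II-2: ss
S/III-2 aff II-1×II-2: Ss|SS
S/III-3 aff II-1×II-2: Ss|SS
⇒ S over [I-1,I-2,II-1,II-2,II-3,III-1,III-2,III-3]: 8 consistent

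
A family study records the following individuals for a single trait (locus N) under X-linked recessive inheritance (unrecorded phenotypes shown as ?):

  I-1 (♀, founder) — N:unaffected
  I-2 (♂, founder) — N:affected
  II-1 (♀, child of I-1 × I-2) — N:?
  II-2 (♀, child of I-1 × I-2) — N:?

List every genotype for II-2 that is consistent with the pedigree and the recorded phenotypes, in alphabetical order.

II-2 ∈ {X^NX^n, X^nX^n}

N/I-1 un ·: X^NX^N|X^NX^n
N/I-2 aff ·: X^nY
N/II-1 ? I-1×I-2: X^NX^n|X^nX^n
N/II-2 ? I-1×I-2: X^NX^n|X^nX^n
⇒ N over [I-1,I-2,II-1,II-2]: 5 consistent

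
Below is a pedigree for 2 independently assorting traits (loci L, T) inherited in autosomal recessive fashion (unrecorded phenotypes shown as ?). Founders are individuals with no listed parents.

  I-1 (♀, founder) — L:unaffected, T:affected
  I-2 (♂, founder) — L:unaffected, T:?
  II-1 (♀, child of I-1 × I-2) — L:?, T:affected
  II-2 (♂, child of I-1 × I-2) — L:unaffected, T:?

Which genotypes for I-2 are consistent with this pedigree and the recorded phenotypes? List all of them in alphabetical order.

I-2 ∈ {LL Tt, LL tt, Ll Tt, Ll tt}

L/I-1 un ·: LL|Ll
L/I-2 un ·: LL|Ll
L/II-1 ? I-1×I-2: LL|Ll|ll
L/II-2 un I-1×I-2: LL|Ll
⇒ L over [I-1,I-2,II-1,II-2]: 15 consistent
T/I-1 aff ·: tt
T/I-2 ? ·: Tt|tt
T/II-1 aff I-1×I-2: tt
T/II-2 ? I-1×I-2: Tt|tt
⇒ T over [I-1,I-2,II-1,II-2]: 3 consistent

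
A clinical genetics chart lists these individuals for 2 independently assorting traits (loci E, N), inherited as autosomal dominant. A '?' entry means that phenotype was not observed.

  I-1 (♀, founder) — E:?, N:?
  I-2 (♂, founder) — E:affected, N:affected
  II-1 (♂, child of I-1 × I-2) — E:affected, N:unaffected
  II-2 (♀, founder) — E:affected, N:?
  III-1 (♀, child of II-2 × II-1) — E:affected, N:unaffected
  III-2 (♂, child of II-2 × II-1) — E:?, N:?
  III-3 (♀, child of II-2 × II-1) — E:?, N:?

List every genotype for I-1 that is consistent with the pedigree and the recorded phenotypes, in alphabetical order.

I-1 ∈ {EE Nn, EE nn, Ee Nn, Ee nn, ee Nn, ee nn}

E/I-1 ? ·: ee|Ee|EE
E/I-2 aff ·: Ee|EE
E/II-1 aff I-1×I-2: Ee|EE
E/II-2 aff ·: Ee|EE
E/III-1 aff II-2×II-1: Ee|EE
E/III-2 ? II-2×II-1: ee|Ee|EE
E/III-3 ? II-2×II-1: ee|Ee|EE
⇒ E over [I-1,I-2,II-1,II-2,III-1,III-2,III-3]: 166 consistent
N/I-1 ? ·: nn|Nn
N/I-2 aff ·: Nn
N/II-1 un I-1×I-2: nn
N/II-2 ? ·: nn|Nn
N/III-1 un II-2×II-1: nn
N/III-2 ? II-2×II-1: nn|Nn
N/III-3 ? II-2×II-1: nn|Nn
⇒ N over [I-1,I-2,II-1,II-2,III-1,III-2,III-3]: 10 consistent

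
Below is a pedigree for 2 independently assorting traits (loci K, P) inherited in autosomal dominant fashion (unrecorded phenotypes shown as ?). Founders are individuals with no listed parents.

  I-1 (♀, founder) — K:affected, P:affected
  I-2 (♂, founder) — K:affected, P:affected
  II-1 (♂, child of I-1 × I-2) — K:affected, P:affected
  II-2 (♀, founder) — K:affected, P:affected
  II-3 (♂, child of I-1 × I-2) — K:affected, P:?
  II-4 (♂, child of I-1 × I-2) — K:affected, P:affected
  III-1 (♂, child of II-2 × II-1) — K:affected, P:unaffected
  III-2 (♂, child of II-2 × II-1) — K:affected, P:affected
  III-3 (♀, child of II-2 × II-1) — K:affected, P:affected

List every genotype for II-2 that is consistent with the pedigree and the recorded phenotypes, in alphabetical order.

II-2 ∈ {KK Pp, Kk Pp}

K/I-1 aff ·: Kk|KK
K/I-2 aff ·: Kk|KK
K/II-1 aff I-1×I-2: Kk|KK
K/II-2 aff ·: Kk|KK
K/II-3 aff I-1×I-2: Kk|KK
K/II-4 aff I-1×I-2: Kk|KK
K/III-1 aff II-2×II-1: Kk|KK
K/III-2 aff II-2×II-1: Kk|KK
K/III-3 aff II-2×II-1: Kk|KK
⇒ K over [I-1,I-2,II-1,II-2,II-3,II-4,III-1,III-2,III-3]: 309 consistent
P/I-1 aff ·: Pp|PP
P/I-2 aff ·: Pp|PP
P/II-1 aff I-1×I-2: Pp
P/II-2 aff ·: Pp
P/II-3 ? I-1×I-2: pp|Pp|PP
P/II-4 aff I-1×I-2: Pp|PP
P/III-1 un II-2×II-1: pp
P/III-2 aff II-2×II-1: Pp|PP
P/III-3 aff II-2×II-1: Pp|PP
⇒ P over [I-1,I-2,II-1,II-2,II-3,II-4,III-1,III-2,III-3]: 56 consistent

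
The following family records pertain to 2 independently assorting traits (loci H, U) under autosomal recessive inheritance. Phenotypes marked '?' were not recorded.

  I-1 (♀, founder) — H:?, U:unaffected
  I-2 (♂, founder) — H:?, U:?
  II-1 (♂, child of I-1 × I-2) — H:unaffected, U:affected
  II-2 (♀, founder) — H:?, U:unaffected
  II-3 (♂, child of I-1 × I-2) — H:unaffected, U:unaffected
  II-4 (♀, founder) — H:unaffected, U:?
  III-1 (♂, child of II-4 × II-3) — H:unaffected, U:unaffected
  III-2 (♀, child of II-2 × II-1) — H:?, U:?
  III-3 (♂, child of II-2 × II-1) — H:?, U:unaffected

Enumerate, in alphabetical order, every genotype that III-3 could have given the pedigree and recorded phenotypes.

III-3 ∈ {HH Uu, Hh Uu, hh Uu}

H/I-1 ? ·: HH|Hh|hh
H/I-2 ? ·: HH|Hh|hh
H/II-1 un I-1×I-2: HH|Hh
H/II-2 ? ·: HH|Hh|hh
H/II-3 un I-1×I-2: HH|Hh
H/II-4 un ·: HH|Hh
H/III-1 un II-4×II-3: HH|Hh
H/III-2 ? II-2×II-1: HH|Hh|hh
H/III-3 ? II-2×II-1: HH|Hh|hh
⇒ H over [I-1,I-2,II-1,II-2,II-3,II-4,III-1,III-2,III-3]: 773 consistent
U/I-1 un ·: Uu
U/I-2 ? ·: Uu|uu
U/II-1 aff I-1×I-2: uu
U/II-2 un ·: UU|Uu
U/II-3 un I-1×I-2: UU|Uu
U/II-4 ? ·: UU|Uu|uu
U/III-1 un II-4×II-3: UU|Uu
U/III-2 ? II-2×II-1: Uu|uu
U/III-3 un II-2×II-1: Uu
⇒ U over [I-1,I-2,II-1,II-2,II-3,II-4,III-1,III-2,III-3]: 42 consistent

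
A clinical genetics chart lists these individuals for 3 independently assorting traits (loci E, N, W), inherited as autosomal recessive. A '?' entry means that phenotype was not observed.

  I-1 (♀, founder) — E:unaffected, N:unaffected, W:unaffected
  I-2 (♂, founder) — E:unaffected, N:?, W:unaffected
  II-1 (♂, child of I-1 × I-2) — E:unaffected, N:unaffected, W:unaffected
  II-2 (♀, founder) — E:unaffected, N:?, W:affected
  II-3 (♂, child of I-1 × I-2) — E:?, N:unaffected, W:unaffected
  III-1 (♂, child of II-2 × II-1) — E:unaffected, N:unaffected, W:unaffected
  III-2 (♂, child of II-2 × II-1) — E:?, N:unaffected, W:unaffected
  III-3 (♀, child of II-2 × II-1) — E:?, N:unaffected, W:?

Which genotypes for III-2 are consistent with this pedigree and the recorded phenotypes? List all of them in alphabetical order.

E/I-1 un ·: EE|Ee
E/I-2 un ·: EE|Ee
E/II-1 un I-1×I-2: EE|Ee
E/II-2 un ·: EE|Ee
E/II-3 ? I-1×I-2: EE|Ee|ee
E/III-1 un II-2×II-1: EE|Ee
E/III-2 ? II-2×II-1: EE|Ee|ee
E/III-3 ? II-2×II-1: EE|Ee|ee
⇒ E over [I-1,I-2,II-1,II-2,II-3,III-1,III-2,III-3]: 254 consistent
N/I-1 un ·: NN|Nn
N/I-2 ? ·: NN|Nn|nn
N/II-1 un I-1×I-2: NN|Nn
N/II-2 ? ·: NN|Nn|nn
N/II-3 un I-1×I-2: NN|Nn
N/III-1 un II-2×II-1: NN|Nn
N/III-2 un II-2×II-1: NN|Nn
N/III-3 un II-2×II-1: NN|Nn
⇒ N over [I-1,I-2,II-1,II-2,II-3,III-1,III-2,III-3]: 206 consistent
W/I-1 un ·: WW|Ww
W/I-2 un ·: WW|Ww
W/II-1 un I-1×I-2: WW|Ww
W/II-2 aff ·: ww
W/II-3 un I-1×I-2: WW|Ww
W/III-1 un II-2×II-1: Ww
W/III-2 un II-2×II-1: Ww
W/III-3 ? II-2×II-1: Ww|ww
⇒ W over [I-1,I-2,II-1,II-2,II-3,III-1,III-2,III-3]: 19 consistent

III-2 ∈ {EE NN Ww, EE Nn Ww, Ee NN Ww, Ee Nn Ww, ee NN Ww, ee Nn Ww}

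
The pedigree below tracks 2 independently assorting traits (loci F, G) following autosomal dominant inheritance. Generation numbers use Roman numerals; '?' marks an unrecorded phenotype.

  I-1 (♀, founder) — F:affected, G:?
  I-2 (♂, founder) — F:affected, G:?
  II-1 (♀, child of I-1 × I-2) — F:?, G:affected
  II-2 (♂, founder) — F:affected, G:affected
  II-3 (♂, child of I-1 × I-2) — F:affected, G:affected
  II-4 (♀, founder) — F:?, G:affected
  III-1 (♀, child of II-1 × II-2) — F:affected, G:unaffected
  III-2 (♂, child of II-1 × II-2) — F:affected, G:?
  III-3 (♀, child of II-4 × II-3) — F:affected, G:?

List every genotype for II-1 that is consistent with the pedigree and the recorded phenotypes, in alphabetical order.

F/I-1 aff ·: Ff|FF
F/I-2 aff ·: Ff|FF
F/II-1 ? I-1×I-2: ff|Ff|FF
F/II-2 aff ·: Ff|FF
F/II-3 aff I-1×I-2: Ff|FF
F/II-4 ? ·: ff|Ff|FF
F/III-1 aff II-1×II-2: Ff|FF
F/III-2 aff II-1×II-2: Ff|FF
F/III-3 aff II-4×II-3: Ff|FF
⇒ F over [I-1,I-2,II-1,II-2,II-3,II-4,III-1,III-2,III-3]: 389 consistent
G/I-1 ? ·: gg|Gg|GG
G/I-2 ? ·: gg|Gg|GG
G/II-1 aff I-1×I-2: Gg
G/II-2 aff ·: Gg
G/II-3 aff I-1×I-2: Gg|GG
G/II-4 aff ·: Gg|GG
G/III-1 un II-1×II-2: gg
G/III-2 ? II-1×II-2: gg|Gg|GG
G/III-3 ? II-4×II-3: gg|Gg|GG
⇒ G over [I-1,I-2,II-1,II-2,II-3,II-4,III-1,III-2,III-3]: 132 consistent

II-1 ∈ {FF Gg, Ff Gg, ff Gg}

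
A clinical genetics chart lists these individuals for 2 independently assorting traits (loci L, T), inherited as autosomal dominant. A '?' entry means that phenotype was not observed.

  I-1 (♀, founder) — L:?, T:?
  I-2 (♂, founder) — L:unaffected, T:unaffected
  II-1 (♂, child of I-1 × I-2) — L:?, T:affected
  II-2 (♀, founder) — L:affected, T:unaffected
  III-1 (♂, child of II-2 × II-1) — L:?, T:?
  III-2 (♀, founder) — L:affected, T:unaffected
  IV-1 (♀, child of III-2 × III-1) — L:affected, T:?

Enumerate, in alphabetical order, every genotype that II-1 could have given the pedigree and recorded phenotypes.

II-1 ∈ {Ll Tt, ll Tt}

L/I-1 ? ·: ll|Ll|LL
L/I-2 un ·: ll
L/II-1 ? I-1×I-2: ll|Ll
L/II-2 aff ·: Ll|LL
L/III-1 ? II-2×II-1: ll|Ll|LL
L/III-2 aff ·: Ll|LL
L/IV-1 aff III-2×III-1: Ll|LL
⇒ L over [I-1,I-2,II-1,II-2,III-1,III-2,IV-1]: 52 consistent
T/I-1 ? ·: Tt|TT
T/I-2 un ·: tt
T/II-1 aff I-1×I-2: Tt
T/II-2 un ·: tt
T/III-1 ? II-2×II-1: tt|Tt
T/III-2 un ·: tt
T/IV-1 ? III-2×III-1: tt|Tt
⇒ T over [I-1,I-2,II-1,II-2,III-1,III-2,IV-1]: 6 consistent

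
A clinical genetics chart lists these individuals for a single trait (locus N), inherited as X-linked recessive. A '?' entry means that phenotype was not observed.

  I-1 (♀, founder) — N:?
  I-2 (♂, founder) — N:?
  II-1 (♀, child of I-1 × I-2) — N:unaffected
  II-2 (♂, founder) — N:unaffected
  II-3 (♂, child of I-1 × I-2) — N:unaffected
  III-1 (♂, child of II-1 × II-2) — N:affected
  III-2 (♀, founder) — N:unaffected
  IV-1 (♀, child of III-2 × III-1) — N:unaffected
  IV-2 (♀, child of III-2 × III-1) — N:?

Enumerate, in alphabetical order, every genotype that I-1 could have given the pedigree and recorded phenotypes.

N/I-1 ? ·: X^NX^N|X^NX^n
N/I-2 ? ·: X^NY|X^nY
N/II-1 un I-1×I-2: X^NX^n
N/II-2 un ·: X^NY
N/II-3 un I-1×I-2: X^NY
N/III-1 aff II-1×II-2: X^nY
N/III-2 un ·: X^NX^N|X^NX^n
N/IV-1 un III-2×III-1: X^NX^n
N/IV-2 ? III-2×III-1: X^NX^n|X^nX^n
⇒ N over [I-1,I-2,II-1,II-2,II-3,III-1,III-2,IV-1,IV-2]: 9 consistent

I-1 ∈ {X^NX^N, X^NX^n}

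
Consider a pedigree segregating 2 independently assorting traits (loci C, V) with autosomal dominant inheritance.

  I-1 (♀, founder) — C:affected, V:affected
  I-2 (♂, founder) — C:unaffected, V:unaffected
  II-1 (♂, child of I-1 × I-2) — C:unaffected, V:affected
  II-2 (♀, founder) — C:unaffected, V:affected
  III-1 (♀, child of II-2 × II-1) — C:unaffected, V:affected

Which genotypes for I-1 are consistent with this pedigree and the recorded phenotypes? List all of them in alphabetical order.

I-1 ∈ {Cc VV, Cc Vv}

C/I-1 aff ·: Cc
C/I-2 un ·: cc
C/II-1 un I-1×I-2: cc
C/II-2 un ·: cc
C/III-1 un II-2×II-1: cc
⇒ C over [I-1,I-2,II-1,II-2,III-1]: 1 consistent
V/I-1 aff ·: Vv|VV
V/I-2 un ·: vv
V/II-1 aff I-1×I-2: Vv
V/II-2 aff ·: Vv|VV
V/III-1 aff II-2×II-1: Vv|VV
⇒ V over [I-1,I-2,II-1,II-2,III-1]: 8 consistent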